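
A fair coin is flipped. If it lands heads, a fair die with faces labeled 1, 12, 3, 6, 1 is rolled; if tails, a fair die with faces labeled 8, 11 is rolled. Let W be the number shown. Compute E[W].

141/20

E[W | heads] = (1+12+3+6+1)/5 = 23/5.
E[W | tails] = (8+11)/2 = 19/2.
E[W] = (1/2)·(23/5) + (1/2)·(19/2) = 141/20.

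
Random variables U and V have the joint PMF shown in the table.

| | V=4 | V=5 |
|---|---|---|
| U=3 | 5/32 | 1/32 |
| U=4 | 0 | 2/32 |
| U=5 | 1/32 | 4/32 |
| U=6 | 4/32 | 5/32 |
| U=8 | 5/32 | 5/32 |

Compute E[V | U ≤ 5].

59/13

P(U ≤ 5) = 13/32.
Σ V·P over the event = 4·(5/32) + 5·(1/32) + 5·(2/32) + 4·(1/32) + 5·(4/32) = 59/32.
E[V | U ≤ 5] = (59/32) / (13/32) = 59/13.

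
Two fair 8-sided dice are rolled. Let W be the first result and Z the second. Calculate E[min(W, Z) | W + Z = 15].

7

Outcomes with W + Z = 15: (7,8), (8,7), each with probability 1/64.
E[min(W, Z) | W + Z = 15] = (7 + 7) / 2 = 7.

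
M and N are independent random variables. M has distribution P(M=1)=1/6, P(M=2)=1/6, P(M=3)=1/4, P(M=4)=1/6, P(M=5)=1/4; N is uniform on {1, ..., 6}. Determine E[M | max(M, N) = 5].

49/12

P(max(M, N) = 5) = 1/3.
Summing M·P(x,y) over outcomes with max(M, N) = 5 gives 49/36.
E[M | max(M, N) = 5] = (49/36) / (1/3) = 49/12.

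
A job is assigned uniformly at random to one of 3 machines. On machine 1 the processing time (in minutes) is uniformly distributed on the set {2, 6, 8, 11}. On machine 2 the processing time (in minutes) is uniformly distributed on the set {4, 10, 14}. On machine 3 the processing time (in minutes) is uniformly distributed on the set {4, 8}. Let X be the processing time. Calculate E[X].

265/36

E[X | machine 1] = (2+6+8+11)/4 = 27/4.
E[X | machine 2] = (4+10+14)/3 = 28/3.
E[X | machine 3] = (4+8)/2 = 6.
E[X] = (1/3)·(27/4) + (1/3)·(28/3) + (1/3)·(6) = 265/36.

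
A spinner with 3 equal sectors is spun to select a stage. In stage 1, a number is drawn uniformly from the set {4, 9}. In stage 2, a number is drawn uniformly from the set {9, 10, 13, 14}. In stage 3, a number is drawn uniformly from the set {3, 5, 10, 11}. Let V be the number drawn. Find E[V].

E[V | stage 1] = (4+9)/2 = 13/2.
E[V | stage 2] = (9+10+13+14)/4 = 23/2.
E[V | stage 3] = (3+5+10+11)/4 = 29/4.
E[V] = (1/3)·(13/2) + (1/3)·(23/2) + (1/3)·(29/4) = 101/12.

101/12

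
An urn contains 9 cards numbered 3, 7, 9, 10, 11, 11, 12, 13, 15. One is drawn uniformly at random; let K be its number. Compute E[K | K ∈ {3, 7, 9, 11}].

P(K ∈ {3, 7, 9, 11}) = 5/9.
Σ over the event: 3·1/9 + 7·1/9 + 9·1/9 + 11·2/9 = 41/9.
E[K | K ∈ {3, 7, 9, 11}] = (41/9) / (5/9) = 41/5.

41/5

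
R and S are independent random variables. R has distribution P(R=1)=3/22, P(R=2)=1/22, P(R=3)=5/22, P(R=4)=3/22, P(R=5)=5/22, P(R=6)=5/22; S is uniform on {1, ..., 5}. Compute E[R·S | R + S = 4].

P(R + S = 4) = 9/110.
Summing RS·P(x,y) over outcomes with R + S = 4 gives 14/55.
E[R·S | R + S = 4] = (14/55) / (9/110) = 28/9.

28/9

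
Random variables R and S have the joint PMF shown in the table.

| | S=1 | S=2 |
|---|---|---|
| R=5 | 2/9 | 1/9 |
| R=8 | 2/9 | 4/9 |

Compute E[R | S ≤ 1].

13/2

P(S ≤ 1) = 4/9.
Σ R·P over the event = 5·(2/9) + 8·(2/9) = 26/9.
E[R | S ≤ 1] = (26/9) / (4/9) = 13/2.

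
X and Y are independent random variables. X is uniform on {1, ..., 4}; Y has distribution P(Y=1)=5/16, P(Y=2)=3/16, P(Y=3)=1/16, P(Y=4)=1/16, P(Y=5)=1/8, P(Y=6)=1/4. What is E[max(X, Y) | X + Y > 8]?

P(X + Y > 8) = 5/32.
Summing max(X,Y)·P(x,y) over outcomes with X + Y > 8 gives 29/32.
E[max(X, Y) | X + Y > 8] = (29/32) / (5/32) = 29/5.

29/5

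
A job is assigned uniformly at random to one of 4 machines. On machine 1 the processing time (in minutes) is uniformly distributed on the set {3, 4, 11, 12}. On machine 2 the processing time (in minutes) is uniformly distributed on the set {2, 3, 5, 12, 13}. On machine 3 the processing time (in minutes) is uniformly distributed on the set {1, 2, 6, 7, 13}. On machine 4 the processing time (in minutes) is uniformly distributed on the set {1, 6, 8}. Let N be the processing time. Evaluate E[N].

E[N | machine 1] = (3+4+11+12)/4 = 15/2.
E[N | machine 2] = (2+3+5+12+13)/5 = 7.
E[N | machine 3] = (1+2+6+7+13)/5 = 29/5.
E[N | machine 4] = (1+6+8)/3 = 5.
By the law of total expectation,
E[N] = (1/4)·(15/2) + (1/4)·(7) + (1/4)·(29/5) + (1/4)·(5) = 253/40.

253/40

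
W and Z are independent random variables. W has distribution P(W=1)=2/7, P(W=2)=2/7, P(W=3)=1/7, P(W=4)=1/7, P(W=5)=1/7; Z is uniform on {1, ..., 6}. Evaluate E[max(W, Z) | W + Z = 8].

P(W + Z = 8) = 5/42.
Summing max(W,Z)·P(x,y) over outcomes with W + Z = 8 gives 13/21.
E[max(W, Z) | W + Z = 8] = (13/21) / (5/42) = 26/5.

26/5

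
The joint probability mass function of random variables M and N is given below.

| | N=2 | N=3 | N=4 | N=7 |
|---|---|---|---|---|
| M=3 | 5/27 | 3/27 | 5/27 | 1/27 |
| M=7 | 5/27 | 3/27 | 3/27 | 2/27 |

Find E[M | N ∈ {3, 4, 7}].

83/17

P(N ∈ {3, 4, 7}) = 17/27.
Summing M·P(M=x,N=y) over the conditioning event gives 83/27.
E[M | N ∈ {3, 4, 7}] = (83/27) / (17/27) = 83/17.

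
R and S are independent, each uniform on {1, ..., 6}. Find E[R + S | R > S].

P(R > S) = 5/12.
Summing (R+S)·P(x,y) over outcomes with R > S gives 35/12.
E[R + S | R > S] = (35/12) / (5/12) = 7.

7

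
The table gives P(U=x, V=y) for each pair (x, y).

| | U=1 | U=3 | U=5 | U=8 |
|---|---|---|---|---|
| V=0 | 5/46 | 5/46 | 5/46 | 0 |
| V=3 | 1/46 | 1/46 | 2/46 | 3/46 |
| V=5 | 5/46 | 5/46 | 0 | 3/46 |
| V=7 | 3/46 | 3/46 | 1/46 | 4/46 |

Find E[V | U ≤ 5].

P(U ≤ 5) = 18/23.
Summing V·P(U=x,V=y) over the conditioning event gives 111/46.
E[V | U ≤ 5] = (111/46) / (18/23) = 37/12.

37/12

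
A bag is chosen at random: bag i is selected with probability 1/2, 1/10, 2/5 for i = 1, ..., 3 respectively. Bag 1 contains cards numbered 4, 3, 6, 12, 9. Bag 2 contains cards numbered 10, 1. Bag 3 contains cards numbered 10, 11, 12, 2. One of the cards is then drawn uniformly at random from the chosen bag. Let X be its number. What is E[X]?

E[X | bag 1] = (4+3+6+12+9)/5 = 34/5.
E[X | bag 2] = (10+1)/2 = 11/2.
E[X | bag 3] = (10+11+12+2)/4 = 35/4.
E[X] = (1/2)·(34/5) + (1/10)·(11/2) + (2/5)·(35/4) = 149/20.

149/20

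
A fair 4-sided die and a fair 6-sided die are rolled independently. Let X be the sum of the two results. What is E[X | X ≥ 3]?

P(X ≥ 3) = 23/24.
Σ over the event: 3·1/12 + 4·1/8 + 5·1/6 + 6·1/6 + 7·1/6 + 8·1/8 + 9·1/12 + 10·1/24 = 71/12.
E[X | X ≥ 3] = (71/12) / (23/24) = 142/23.

142/23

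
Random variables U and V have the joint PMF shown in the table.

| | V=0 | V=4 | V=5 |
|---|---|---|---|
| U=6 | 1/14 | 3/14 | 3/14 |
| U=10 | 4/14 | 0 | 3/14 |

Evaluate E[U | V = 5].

P(V = 5) = 3/7.
Σ U·P over the event = 6·(3/14) + 10·(3/14) = 24/7.
E[U | V = 5] = (24/7) / (3/7) = 8.

8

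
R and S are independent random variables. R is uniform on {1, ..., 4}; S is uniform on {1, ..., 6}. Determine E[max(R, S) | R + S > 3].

P(R + S > 3) = 7/8.
Summing max(R,S)·P(x,y) over outcomes with R + S > 3 gives 89/24.
E[max(R, S) | R + S > 3] = (89/24) / (7/8) = 89/21.

89/21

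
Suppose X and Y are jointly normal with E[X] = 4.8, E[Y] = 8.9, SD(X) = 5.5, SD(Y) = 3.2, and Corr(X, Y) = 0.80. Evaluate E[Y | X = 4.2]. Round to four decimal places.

For a bivariate normal, E[Y | X=x] = μ_Y + ρ·(σ_Y/σ_X)·(x − μ_X).
E[Y | X=4.2] = 8.9 + (0.80)·(3.2/5.5)·(4.2 − (4.8)) = 8.9 + (0.46545)·(-0.6) = 8.6207.

8.6207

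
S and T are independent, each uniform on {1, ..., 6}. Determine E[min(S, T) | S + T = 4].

4/3

P(S + T = 4) = 1/12.
Summing min(S,T)·P(x,y) over outcomes with S + T = 4 gives 1/9.
E[min(S, T) | S + T = 4] = (1/9) / (1/12) = 4/3.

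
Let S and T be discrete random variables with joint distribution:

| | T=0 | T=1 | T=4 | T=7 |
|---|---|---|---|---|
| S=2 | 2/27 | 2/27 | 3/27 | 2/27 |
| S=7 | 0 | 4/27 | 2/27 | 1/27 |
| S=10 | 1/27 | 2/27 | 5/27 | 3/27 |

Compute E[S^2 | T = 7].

119/2

P(T = 7) = 2/9.
Σ S^2·P over the event = 4·(2/27) + 49·(1/27) + 100·(3/27) = 119/9.
E[S^2 | T = 7] = (119/9) / (2/9) = 119/2.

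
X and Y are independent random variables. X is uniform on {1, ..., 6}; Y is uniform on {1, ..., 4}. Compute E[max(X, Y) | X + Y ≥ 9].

Outcomes with X + Y ≥ 9: (5,4), (6,3), (6,4), each with probability 1/24.
E[max(X, Y) | X + Y ≥ 9] = (5 + 6 + 6) / 3 = 17/3.

17/3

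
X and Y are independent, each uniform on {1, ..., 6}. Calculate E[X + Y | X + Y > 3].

P(X + Y > 3) = 11/12.
Summing (X+Y)·P(x,y) over outcomes with X + Y > 3 gives 61/9.
E[X + Y | X + Y > 3] = (61/9) / (11/12) = 244/33.

244/33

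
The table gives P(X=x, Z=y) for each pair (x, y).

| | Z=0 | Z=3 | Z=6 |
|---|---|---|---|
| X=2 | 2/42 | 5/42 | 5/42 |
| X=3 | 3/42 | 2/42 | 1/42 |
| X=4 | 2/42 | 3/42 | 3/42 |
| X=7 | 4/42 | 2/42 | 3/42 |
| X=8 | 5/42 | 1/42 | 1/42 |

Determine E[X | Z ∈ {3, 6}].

4

P(Z ∈ {3, 6}) = 13/21.
Summing X·P(X=x,Z=y) over the conditioning event gives 52/21.
E[X | Z ∈ {3, 6}] = (52/21) / (13/21) = 4.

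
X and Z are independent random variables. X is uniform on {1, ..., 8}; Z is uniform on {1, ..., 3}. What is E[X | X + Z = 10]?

P(X + Z = 10) = 1/12.
Summing X·P(x,y) over outcomes with X + Z = 10 gives 5/8.
E[X | X + Z = 10] = (5/8) / (1/12) = 15/2.

15/2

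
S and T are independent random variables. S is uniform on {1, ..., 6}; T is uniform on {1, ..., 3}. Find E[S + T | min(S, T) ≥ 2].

P(min(S, T) ≥ 2) = 5/9.
Summing (S+T)·P(x,y) over outcomes with min(S, T) ≥ 2 gives 65/18.
E[S + T | min(S, T) ≥ 2] = (65/18) / (5/9) = 13/2.

13/2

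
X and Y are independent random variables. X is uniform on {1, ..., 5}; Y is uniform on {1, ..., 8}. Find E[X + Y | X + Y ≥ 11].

35/3

Outcomes with X + Y ≥ 11: (3,8), (4,7), (4,8), (5,6), (5,7), (5,8), each with probability 1/40.
E[X + Y | X + Y ≥ 11] = (11 + 11 + 12 + 11 + 12 + 13) / 6 = 35/3.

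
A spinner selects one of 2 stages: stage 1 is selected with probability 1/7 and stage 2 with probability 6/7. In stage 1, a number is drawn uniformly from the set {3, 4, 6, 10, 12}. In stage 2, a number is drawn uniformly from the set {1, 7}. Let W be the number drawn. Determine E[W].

31/7

E[W | stage 1] = (3+4+6+10+12)/5 = 7.
E[W | stage 2] = (1+7)/2 = 4.
By the law of total expectation,
E[W] = (1/7)·(7) + (6/7)·(4) = 31/7.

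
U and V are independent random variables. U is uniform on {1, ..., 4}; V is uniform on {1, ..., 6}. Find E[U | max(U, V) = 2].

P(max(U, V) = 2) = 1/8.
Summing U·P(x,y) over outcomes with max(U, V) = 2 gives 5/24.
E[U | max(U, V) = 2] = (5/24) / (1/8) = 5/3.

5/3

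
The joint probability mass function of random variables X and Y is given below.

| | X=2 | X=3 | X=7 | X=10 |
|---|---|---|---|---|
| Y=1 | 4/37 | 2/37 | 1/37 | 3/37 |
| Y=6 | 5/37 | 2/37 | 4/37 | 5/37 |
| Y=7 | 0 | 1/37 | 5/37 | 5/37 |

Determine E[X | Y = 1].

51/10

P(Y = 1) = 10/37.
Summing X·P(X=x,Y=y) over the conditioning event gives 51/37.
E[X | Y = 1] = (51/37) / (10/37) = 51/10.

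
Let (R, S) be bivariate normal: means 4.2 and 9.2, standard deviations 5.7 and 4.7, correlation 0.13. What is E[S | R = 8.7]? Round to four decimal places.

The regression of S on R has slope ρ·σ_S/σ_R and passes through (μ_R, μ_S).
E[S | R=8.7] = 9.2 + (0.13)·(4.7/5.7)·(8.7 − (4.2)) = 9.2 + (0.10719)·(4.5) = 9.6824.

9.6824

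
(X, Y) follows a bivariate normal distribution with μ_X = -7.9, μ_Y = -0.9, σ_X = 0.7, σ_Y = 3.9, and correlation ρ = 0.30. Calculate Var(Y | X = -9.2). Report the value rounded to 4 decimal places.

For a bivariate normal, Var(Y | X=x) = σ_Y²(1 − ρ²).
Var(Y | X=-9.2) = (3.9)²·(1 − (0.30)²) = 15.21·0.91 = 13.8411.

13.8411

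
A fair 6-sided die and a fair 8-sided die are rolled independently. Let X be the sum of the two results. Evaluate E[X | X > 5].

P(X > 5) = 19/24.
E[X | X > 5] = (43/6) / (19/24) = 172/19.

172/19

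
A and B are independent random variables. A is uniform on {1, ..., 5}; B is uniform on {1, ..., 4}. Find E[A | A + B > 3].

56/17

P(A + B > 3) = 17/20.
Summing A·P(x,y) over outcomes with A + B > 3 gives 14/5.
E[A | A + B > 3] = (14/5) / (17/20) = 56/17.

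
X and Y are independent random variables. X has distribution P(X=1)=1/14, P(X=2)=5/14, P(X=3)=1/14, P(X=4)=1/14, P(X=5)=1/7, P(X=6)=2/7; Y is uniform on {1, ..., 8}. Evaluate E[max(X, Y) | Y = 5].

37/7

P(Y = 5) = 1/8.
Summing max(X,Y)·P(x,y) over outcomes with Y = 5 gives 37/56.
E[max(X, Y) | Y = 5] = (37/56) / (1/8) = 37/7.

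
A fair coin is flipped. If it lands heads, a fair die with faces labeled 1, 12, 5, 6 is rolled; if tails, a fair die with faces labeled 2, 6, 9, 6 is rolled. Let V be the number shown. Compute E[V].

47/8

E[V | heads] = (1+12+5+6)/4 = 6.
E[V | tails] = (2+6+9+6)/4 = 23/4.
E[V] = (1/2)·(6) + (1/2)·(23/4) = 47/8.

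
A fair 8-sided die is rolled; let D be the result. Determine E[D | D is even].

5

Given D is even, D is equally likely to be any of {2, 4, 6, 8}.
E[D | D is even] = (2 + 4 + 6 + 8) / 4 = 5.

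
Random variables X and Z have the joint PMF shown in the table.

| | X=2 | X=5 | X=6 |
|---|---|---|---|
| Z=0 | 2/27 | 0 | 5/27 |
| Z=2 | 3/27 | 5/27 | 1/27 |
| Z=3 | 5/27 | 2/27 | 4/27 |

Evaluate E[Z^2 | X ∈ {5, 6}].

78/17

P(X ∈ {5, 6}) = 17/27.
Σ Z^2·P over the event = 4·(5/27) + 9·(2/27) + 0·(5/27) + 4·(1/27) + 9·(4/27) = 26/9.
E[Z^2 | X ∈ {5, 6}] = (26/9) / (17/27) = 78/17.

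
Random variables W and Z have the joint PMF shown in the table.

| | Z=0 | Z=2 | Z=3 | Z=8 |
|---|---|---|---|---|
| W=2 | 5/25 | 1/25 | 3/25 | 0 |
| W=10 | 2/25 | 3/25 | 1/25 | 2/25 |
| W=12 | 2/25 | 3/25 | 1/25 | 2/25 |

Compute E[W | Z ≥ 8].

11

P(Z ≥ 8) = 4/25.
Σ W·P over the event = 10·(2/25) + 12·(2/25) = 44/25.
E[W | Z ≥ 8] = (44/25) / (4/25) = 11.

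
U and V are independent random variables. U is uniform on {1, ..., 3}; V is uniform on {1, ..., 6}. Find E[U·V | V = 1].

Outcomes with V = 1: (1,1), (2,1), (3,1), each with probability 1/18.
E[U·V | V = 1] = (1 + 2 + 3) / 3 = 2.

2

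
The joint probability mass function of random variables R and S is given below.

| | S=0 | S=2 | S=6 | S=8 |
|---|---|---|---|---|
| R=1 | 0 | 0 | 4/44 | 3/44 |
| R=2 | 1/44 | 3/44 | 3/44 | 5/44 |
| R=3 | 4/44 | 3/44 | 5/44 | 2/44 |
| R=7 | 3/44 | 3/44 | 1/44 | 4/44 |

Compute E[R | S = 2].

P(S = 2) = 9/44.
Σ R·P over the event = 2·(3/44) + 3·(3/44) + 7·(3/44) = 9/11.
E[R | S = 2] = (9/11) / (9/44) = 4.

4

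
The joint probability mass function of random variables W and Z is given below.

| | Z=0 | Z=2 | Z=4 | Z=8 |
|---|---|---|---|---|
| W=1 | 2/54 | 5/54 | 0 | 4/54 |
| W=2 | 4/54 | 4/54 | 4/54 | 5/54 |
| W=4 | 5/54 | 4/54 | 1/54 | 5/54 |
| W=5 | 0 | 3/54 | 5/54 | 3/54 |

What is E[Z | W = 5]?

P(W = 5) = 11/54.
Σ Z·P over the event = 2·(3/54) + 4·(5/54) + 8·(3/54) = 25/27.
E[Z | W = 5] = (25/27) / (11/54) = 50/11.

50/11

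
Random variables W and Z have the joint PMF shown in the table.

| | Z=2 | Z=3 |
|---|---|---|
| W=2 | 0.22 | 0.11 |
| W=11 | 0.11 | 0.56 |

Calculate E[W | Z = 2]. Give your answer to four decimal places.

P(Z = 2) = 0.33.
Σ W·P over the event = 2·(0.22) + 11·(0.11) = 1.65.
E[W | Z = 2] = (1.65) / (0.33) = 5.0000.

5.0000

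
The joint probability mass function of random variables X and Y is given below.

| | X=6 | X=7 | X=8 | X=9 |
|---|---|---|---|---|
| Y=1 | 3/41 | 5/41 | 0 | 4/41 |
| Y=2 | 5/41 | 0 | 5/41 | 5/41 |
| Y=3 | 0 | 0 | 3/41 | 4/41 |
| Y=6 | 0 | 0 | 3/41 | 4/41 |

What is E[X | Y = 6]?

60/7

P(Y = 6) = 7/41.
Summing X·P(X=x,Y=y) over the conditioning event gives 60/41.
E[X | Y = 6] = (60/41) / (7/41) = 60/7.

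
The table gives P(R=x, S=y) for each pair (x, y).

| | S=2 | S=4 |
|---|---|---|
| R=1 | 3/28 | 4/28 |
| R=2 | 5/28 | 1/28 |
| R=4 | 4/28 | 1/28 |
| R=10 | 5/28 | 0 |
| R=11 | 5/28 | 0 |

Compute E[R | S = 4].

5/3

P(S = 4) = 3/14.
Summing R·P(R=x,S=y) over the conditioning event gives 5/14.
E[R | S = 4] = (5/14) / (3/14) = 5/3.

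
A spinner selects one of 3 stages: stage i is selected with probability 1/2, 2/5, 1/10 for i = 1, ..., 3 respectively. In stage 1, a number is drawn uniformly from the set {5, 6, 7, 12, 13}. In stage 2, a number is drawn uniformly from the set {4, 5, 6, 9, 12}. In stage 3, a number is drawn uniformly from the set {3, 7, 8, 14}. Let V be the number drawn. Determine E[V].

E[V | stage 1] = (5+6+7+12+13)/5 = 43/5.
E[V | stage 2] = (4+5+6+9+12)/5 = 36/5.
E[V | stage 3] = (3+7+8+14)/4 = 8.
By the law of total expectation,
E[V] = (1/2)·(43/5) + (2/5)·(36/5) + (1/10)·(8) = 399/50.

399/50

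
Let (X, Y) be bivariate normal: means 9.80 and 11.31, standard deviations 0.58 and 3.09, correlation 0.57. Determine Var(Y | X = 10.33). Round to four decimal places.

6.4459

The conditional variance in a bivariate normal is σ_Y²(1 − ρ²), independent of x.
Var(Y | X=10.33) = (3.09)²·(1 − (0.57)²) = 9.5481·0.6751 = 6.4459.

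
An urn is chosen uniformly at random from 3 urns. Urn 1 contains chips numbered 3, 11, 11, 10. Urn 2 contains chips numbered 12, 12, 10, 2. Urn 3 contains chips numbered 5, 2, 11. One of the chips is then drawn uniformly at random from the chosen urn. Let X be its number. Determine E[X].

E[X | urn 1] = (3+11+11+10)/4 = 35/4.
E[X | urn 2] = (12+12+10+2)/4 = 9.
E[X | urn 3] = (5+2+11)/3 = 6.
By the law of total expectation,
E[X] = (1/3)·(35/4) + (1/3)·(9) + (1/3)·(6) = 95/12.

95/12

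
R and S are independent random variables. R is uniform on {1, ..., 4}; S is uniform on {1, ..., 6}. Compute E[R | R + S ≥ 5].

P(R + S ≥ 5) = 3/4.
Summing R·P(x,y) over outcomes with R + S ≥ 5 gives 25/12.
E[R | R + S ≥ 5] = (25/12) / (3/4) = 25/9.

25/9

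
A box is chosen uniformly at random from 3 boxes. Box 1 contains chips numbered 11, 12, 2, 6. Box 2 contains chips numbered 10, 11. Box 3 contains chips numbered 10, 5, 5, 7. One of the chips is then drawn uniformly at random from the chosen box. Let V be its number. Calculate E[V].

E[V | box 1] = (11+12+2+6)/4 = 31/4.
E[V | box 2] = (10+11)/2 = 21/2.
E[V | box 3] = (10+5+5+7)/4 = 27/4.
E[V] = (1/3)·(31/4) + (1/3)·(21/2) + (1/3)·(27/4) = 25/3.

25/3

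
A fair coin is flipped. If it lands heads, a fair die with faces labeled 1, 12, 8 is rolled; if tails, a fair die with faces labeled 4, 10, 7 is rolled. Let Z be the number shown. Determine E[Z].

E[Z | heads] = (1+12+8)/3 = 7.
E[Z | tails] = (4+10+7)/3 = 7.
E[Z] = (1/2)·(7) + (1/2)·(7) = 7.

7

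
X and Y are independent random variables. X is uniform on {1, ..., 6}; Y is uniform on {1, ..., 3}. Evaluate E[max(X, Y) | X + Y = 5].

10/3

P(X + Y = 5) = 1/6.
Summing max(X,Y)·P(x,y) over outcomes with X + Y = 5 gives 5/9.
E[max(X, Y) | X + Y = 5] = (5/9) / (1/6) = 10/3.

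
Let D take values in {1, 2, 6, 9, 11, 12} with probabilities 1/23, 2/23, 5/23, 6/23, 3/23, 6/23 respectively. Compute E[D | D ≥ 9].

53/5

P(D ≥ 9) = 15/23.
Σ over the event: 9·6/23 + 11·3/23 + 12·6/23 = 159/23.
E[D | D ≥ 9] = (159/23) / (15/23) = 53/5.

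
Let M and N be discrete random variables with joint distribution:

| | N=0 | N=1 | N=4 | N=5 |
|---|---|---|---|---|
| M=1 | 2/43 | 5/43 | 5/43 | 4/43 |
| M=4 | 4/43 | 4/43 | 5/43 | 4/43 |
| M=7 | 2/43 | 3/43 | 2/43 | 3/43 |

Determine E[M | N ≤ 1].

37/10

P(N ≤ 1) = 20/43.
Summing M·P(M=x,N=y) over the conditioning event gives 74/43.
E[M | N ≤ 1] = (74/43) / (20/43) = 37/10.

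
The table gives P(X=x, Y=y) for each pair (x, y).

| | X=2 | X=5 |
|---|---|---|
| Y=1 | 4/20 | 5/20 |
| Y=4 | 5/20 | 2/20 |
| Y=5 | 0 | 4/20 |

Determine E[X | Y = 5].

5

P(Y = 5) = 1/5.
Σ X·P over the event = 5·(4/20) = 1.
E[X | Y = 5] = (1) / (1/5) = 5.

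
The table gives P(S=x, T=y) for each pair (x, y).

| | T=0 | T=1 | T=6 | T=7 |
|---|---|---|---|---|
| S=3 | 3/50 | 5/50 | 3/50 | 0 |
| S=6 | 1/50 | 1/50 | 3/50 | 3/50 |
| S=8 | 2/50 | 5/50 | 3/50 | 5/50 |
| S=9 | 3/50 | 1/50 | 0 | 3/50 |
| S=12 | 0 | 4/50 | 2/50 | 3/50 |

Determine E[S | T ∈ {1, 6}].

193/27

P(T ∈ {1, 6}) = 27/50.
Summing S·P(S=x,T=y) over the conditioning event gives 193/50.
E[S | T ∈ {1, 6}] = (193/50) / (27/50) = 193/27.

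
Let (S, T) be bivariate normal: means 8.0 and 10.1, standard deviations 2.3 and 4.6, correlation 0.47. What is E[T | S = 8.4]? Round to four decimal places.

The regression of T on S has slope ρ·σ_T/σ_S and passes through (μ_S, μ_T).
E[T | S=8.4] = 10.1 + (0.47)·(4.6/2.3)·(8.4 − (8.0)) = 10.1 + (0.94)·(0.4) = 10.4760.

10.4760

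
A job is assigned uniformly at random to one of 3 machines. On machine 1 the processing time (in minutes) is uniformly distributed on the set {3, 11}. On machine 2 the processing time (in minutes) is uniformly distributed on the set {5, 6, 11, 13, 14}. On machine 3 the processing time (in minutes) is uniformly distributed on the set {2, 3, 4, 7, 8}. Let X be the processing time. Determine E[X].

36/5

E[X | machine 1] = (3+11)/2 = 7.
E[X | machine 2] = (5+6+11+13+14)/5 = 49/5.
E[X | machine 3] = (2+3+4+7+8)/5 = 24/5.
E[X] = (1/3)·(7) + (1/3)·(49/5) + (1/3)·(24/5) = 36/5.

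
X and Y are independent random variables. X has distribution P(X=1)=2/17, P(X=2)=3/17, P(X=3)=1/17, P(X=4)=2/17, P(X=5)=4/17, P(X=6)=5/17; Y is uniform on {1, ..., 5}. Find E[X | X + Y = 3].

P(X + Y = 3) = 1/17.
Summing X·P(x,y) over outcomes with X + Y = 3 gives 8/85.
E[X | X + Y = 3] = (8/85) / (1/17) = 8/5.

8/5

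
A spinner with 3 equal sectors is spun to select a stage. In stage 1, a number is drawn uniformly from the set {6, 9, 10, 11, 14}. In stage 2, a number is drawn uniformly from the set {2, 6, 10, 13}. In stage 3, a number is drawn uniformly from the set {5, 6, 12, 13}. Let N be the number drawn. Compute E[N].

107/12

E[N | stage 1] = (6+9+10+11+14)/5 = 10.
E[N | stage 2] = (2+6+10+13)/4 = 31/4.
E[N | stage 3] = (5+6+12+13)/4 = 9.
By the law of total expectation,
E[N] = (1/3)·(10) + (1/3)·(31/4) + (1/3)·(9) = 107/12.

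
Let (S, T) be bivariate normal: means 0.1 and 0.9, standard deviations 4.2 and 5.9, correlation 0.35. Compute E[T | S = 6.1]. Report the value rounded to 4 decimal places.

3.8500

For a bivariate normal, E[T | S=x] = μ_T + ρ·(σ_T/σ_S)·(x − μ_S).
E[T | S=6.1] = 0.9 + (0.35)·(5.9/4.2)·(6.1 − (0.1)) = 0.9 + (0.49167)·(6) = 3.8500.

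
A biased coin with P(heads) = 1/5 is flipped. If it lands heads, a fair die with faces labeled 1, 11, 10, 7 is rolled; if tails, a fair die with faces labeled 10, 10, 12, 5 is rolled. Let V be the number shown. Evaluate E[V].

E[V | heads] = (1+11+10+7)/4 = 29/4.
E[V | tails] = (10+10+12+5)/4 = 37/4.
E[V] = (1/5)·(29/4) + (4/5)·(37/4) = 177/20.

177/20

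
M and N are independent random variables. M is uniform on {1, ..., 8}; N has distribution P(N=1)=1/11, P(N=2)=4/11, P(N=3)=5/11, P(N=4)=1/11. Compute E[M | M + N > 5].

P(M + N > 5) = 61/88.
Summing M·P(x,y) over outcomes with M + N > 5 gives 173/44.
E[M | M + N > 5] = (173/44) / (61/88) = 346/61.

346/61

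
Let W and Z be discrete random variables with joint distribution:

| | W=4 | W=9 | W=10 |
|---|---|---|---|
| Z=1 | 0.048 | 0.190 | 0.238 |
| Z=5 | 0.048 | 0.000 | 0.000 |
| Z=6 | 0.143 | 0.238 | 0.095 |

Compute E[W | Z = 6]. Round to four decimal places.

7.6975

P(Z = 6) = 0.476.
Σ W·P over the event = 4·(0.143) + 9·(0.238) + 10·(0.095) = 3.664.
E[W | Z = 6] = (3.664) / (0.476) = 7.6975.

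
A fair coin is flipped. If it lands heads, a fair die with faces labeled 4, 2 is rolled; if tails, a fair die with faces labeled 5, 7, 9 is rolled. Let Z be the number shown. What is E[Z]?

5

E[Z | heads] = (4+2)/2 = 3.
E[Z | tails] = (5+7+9)/3 = 7.
By the law of total expectation,
E[Z] = (1/2)·(3) + (1/2)·(7) = 5.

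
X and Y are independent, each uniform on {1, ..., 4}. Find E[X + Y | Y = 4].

Outcomes with Y = 4: (1,4), (2,4), (3,4), (4,4), each with probability 1/16.
E[X + Y | Y = 4] = (5 + 6 + 7 + 8) / 4 = 13/2.

13/2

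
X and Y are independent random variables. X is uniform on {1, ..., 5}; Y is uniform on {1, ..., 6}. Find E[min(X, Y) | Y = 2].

Outcomes with Y = 2: (1,2), (2,2), (3,2), (4,2), (5,2), each with probability 1/30.
E[min(X, Y) | Y = 2] = (1 + 2 + 2 + 2 + 2) / 5 = 9/5.

9/5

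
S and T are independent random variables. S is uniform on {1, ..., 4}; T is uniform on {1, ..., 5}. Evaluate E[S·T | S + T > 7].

Outcomes with S + T > 7: (3,5), (4,4), (4,5), each with probability 1/20.
E[S·T | S + T > 7] = (15 + 16 + 20) / 3 = 17.

17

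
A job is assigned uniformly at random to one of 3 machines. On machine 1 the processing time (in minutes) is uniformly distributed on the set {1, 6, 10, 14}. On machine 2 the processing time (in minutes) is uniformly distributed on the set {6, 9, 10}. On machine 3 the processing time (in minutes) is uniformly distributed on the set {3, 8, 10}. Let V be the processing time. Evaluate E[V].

277/36

E[V | machine 1] = (1+6+10+14)/4 = 31/4.
E[V | machine 2] = (6+9+10)/3 = 25/3.
E[V | machine 3] = (3+8+10)/3 = 7.
By the law of total expectation,
E[V] = (1/3)·(31/4) + (1/3)·(25/3) + (1/3)·(7) = 277/36.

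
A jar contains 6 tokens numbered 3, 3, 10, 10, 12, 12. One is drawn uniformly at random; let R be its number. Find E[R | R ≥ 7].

11

P(R ≥ 7) = 2/3.
Σ over the event: 10·1/3 + 12·1/3 = 22/3.
E[R | R ≥ 7] = (22/3) / (2/3) = 11.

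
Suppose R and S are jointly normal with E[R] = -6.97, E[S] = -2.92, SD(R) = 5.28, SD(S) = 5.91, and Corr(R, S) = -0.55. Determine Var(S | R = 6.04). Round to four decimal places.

Var(S | R=x) = (1 − ρ²)·σ_S².
Var(S | R=6.04) = (5.91)²·(1 − (-0.55)²) = 34.9281·0.6975 = 24.3623.

24.3623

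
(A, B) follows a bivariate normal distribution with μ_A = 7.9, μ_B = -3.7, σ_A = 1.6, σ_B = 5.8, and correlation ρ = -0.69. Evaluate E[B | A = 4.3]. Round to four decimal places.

5.3045

E[B | A=x] = μ_B + ρ(σ_B/σ_A)(x − μ_A) for jointly normal variables.
E[B | A=4.3] = -3.7 + (-0.69)·(5.8/1.6)·(4.3 − (7.9)) = -3.7 + (-2.50125)·(-3.6) = 5.3045.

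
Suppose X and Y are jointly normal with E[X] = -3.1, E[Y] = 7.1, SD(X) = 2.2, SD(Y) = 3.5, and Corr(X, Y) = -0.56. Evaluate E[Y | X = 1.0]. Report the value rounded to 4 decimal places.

3.4473

E[Y | X=x] = μ_Y + ρ(σ_Y/σ_X)(x − μ_X) for jointly normal variables.
E[Y | X=1.0] = 7.1 + (-0.56)·(3.5/2.2)·(1.0 − (-3.1)) = 7.1 + (-0.89091)·(4.1) = 3.4473.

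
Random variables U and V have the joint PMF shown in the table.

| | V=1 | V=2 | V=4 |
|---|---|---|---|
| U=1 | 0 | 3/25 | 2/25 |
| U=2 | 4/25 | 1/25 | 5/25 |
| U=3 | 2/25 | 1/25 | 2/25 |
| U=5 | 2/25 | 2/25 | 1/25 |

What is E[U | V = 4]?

P(V = 4) = 2/5.
Σ U·P over the event = 1·(2/25) + 2·(5/25) + 3·(2/25) + 5·(1/25) = 23/25.
E[U | V = 4] = (23/25) / (2/5) = 23/10.

23/10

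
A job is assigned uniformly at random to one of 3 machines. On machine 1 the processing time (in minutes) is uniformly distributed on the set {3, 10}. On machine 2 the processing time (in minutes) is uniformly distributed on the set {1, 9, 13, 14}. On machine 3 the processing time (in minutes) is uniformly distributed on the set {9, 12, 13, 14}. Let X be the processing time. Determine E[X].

37/4

E[X | machine 1] = (3+10)/2 = 13/2.
E[X | machine 2] = (1+9+13+14)/4 = 37/4.
E[X | machine 3] = (9+12+13+14)/4 = 12.
By the law of total expectation,
E[X] = (1/3)·(13/2) + (1/3)·(37/4) + (1/3)·(12) = 37/4.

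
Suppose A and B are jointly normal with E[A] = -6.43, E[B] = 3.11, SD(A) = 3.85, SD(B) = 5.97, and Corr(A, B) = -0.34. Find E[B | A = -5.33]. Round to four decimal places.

2.5301

The regression of B on A has slope ρ·σ_B/σ_A and passes through (μ_A, μ_B).
E[B | A=-5.33] = 3.11 + (-0.34)·(5.97/3.85)·(-5.33 − (-6.43)) = 3.11 + (-0.52722)·(1.1) = 2.5301.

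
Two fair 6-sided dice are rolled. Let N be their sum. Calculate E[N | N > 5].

106/13

P(N > 5) = 13/18.
Σ over the event: 6·5/36 + 7·1/6 + 8·5/36 + 9·1/9 + 10·1/12 + 11·1/18 + 12·1/36 = 53/9.
E[N | N > 5] = (53/9) / (13/18) = 106/13.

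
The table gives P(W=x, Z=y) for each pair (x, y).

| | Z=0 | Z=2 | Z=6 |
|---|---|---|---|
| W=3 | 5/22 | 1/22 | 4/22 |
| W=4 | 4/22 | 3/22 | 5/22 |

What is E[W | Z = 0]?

P(Z = 0) = 9/22.
Σ W·P over the event = 3·(5/22) + 4·(4/22) = 31/22.
E[W | Z = 0] = (31/22) / (9/22) = 31/9.

31/9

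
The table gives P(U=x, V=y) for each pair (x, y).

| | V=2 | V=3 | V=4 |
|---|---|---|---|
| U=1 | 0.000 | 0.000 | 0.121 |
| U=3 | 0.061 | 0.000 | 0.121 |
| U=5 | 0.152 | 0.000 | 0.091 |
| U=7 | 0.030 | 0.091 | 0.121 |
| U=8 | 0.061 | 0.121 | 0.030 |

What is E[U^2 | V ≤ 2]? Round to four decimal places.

31.9836

P(V ≤ 2) = 0.304.
Summing U^2·P(U=x,V=y) over the conditioning event gives 9.723.
E[U^2 | V ≤ 2] = (9.723) / (0.304) = 31.9836.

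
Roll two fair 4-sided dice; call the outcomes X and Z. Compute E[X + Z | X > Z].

5

Outcomes with X > Z: (2,1), (3,1), (3,2), (4,1), (4,2), (4,3), each with probability 1/16.
E[X + Z | X > Z] = (3 + 4 + 5 + 5 + 6 + 7) / 6 = 5.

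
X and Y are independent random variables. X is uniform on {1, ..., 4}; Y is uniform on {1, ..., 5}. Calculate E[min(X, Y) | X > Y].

Outcomes with X > Y: (2,1), (3,1), (3,2), (4,1), (4,2), (4,3), each with probability 1/20.
E[min(X, Y) | X > Y] = (1 + 1 + 2 + 1 + 2 + 3) / 6 = 5/3.

5/3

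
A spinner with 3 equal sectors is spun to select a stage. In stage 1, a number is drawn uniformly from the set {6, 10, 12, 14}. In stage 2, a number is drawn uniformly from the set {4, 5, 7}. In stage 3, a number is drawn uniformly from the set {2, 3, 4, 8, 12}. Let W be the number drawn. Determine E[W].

649/90

E[W | stage 1] = (6+10+12+14)/4 = 21/2.
E[W | stage 2] = (4+5+7)/3 = 16/3.
E[W | stage 3] = (2+3+4+8+12)/5 = 29/5.
E[W] = (1/3)·(21/2) + (1/3)·(16/3) + (1/3)·(29/5) = 649/90.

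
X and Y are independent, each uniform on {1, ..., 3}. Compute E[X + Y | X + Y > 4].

Outcomes with X + Y > 4: (2,3), (3,2), (3,3), each with probability 1/9.
E[X + Y | X + Y > 4] = (5 + 5 + 6) / 3 = 16/3.

16/3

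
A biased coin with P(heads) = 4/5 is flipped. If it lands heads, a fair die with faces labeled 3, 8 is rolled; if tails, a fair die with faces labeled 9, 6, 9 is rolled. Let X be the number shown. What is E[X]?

E[X | heads] = (3+8)/2 = 11/2.
E[X | tails] = (9+6+9)/3 = 8.
By the law of total expectation,
E[X] = (4/5)·(11/2) + (1/5)·(8) = 6.

6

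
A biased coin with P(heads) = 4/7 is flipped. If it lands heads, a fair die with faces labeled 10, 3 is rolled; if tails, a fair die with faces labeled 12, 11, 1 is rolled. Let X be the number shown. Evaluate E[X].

E[X | heads] = (10+3)/2 = 13/2.
E[X | tails] = (12+11+1)/3 = 8.
E[X] = (4/7)·(13/2) + (3/7)·(8) = 50/7.

50/7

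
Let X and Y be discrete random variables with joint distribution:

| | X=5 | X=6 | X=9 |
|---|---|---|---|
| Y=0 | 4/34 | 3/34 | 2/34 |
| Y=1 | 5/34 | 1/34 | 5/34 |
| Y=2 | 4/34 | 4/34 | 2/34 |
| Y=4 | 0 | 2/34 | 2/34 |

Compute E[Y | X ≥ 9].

17/11

P(X ≥ 9) = 11/34.
Summing Y·P(X=x,Y=y) over the conditioning event gives 1/2.
E[Y | X ≥ 9] = (1/2) / (11/34) = 17/11.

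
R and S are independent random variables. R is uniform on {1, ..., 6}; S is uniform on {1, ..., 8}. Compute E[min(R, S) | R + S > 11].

Outcomes with R + S > 11: (4,8), (5,7), (5,8), (6,6), (6,7), (6,8), each with probability 1/48.
E[min(R, S) | R + S > 11] = (4 + 5 + 5 + 6 + 6 + 6) / 6 = 16/3.

16/3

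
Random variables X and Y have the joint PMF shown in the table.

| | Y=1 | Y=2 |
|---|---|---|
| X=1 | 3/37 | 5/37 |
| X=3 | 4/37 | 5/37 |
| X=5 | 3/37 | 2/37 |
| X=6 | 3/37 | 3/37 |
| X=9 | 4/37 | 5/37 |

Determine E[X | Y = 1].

P(Y = 1) = 17/37.
Σ X·P over the event = 1·(3/37) + 3·(4/37) + 5·(3/37) + 6·(3/37) + 9·(4/37) = 84/37.
E[X | Y = 1] = (84/37) / (17/37) = 84/17.

84/17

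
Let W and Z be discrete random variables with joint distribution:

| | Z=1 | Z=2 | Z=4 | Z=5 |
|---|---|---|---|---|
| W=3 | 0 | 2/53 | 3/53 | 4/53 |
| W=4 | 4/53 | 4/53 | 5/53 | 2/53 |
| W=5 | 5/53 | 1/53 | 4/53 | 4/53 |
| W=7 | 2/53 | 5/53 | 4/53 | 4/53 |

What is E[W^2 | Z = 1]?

P(Z = 1) = 11/53.
Σ W^2·P over the event = 16·(4/53) + 25·(5/53) + 49·(2/53) = 287/53.
E[W^2 | Z = 1] = (287/53) / (11/53) = 287/11.

287/11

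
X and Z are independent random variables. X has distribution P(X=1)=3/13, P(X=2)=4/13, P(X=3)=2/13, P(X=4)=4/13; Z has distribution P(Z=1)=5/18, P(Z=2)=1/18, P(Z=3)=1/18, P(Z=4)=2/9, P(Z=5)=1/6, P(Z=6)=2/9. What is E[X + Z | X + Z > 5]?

P(X + Z > 5) = 47/78.
Summing (X+Z)·P(x,y) over outcomes with X + Z > 5 gives 541/117.
E[X + Z | X + Z > 5] = (541/117) / (47/78) = 1082/141.

1082/141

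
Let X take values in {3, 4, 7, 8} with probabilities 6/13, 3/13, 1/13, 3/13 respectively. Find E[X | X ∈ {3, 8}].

P(X ∈ {3, 8}) = 9/13.
Σ over the event: 3·6/13 + 8·3/13 = 42/13.
E[X | X ∈ {3, 8}] = (42/13) / (9/13) = 14/3.

14/3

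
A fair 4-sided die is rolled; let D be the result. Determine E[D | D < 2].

1

Given D < 2, D is equally likely to be any of {1}.
E[D | D < 2] = (1) / 1 = 1.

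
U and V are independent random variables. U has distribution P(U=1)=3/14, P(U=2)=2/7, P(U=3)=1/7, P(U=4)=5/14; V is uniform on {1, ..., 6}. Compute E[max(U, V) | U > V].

P(U > V) = 23/84.
Summing max(U,V)·P(x,y) over outcomes with U > V gives 20/21.
E[max(U, V) | U > V] = (20/21) / (23/84) = 80/23.

80/23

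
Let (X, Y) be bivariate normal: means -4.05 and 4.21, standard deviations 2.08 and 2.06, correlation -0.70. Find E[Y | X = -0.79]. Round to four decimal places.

1.9499

The regression of Y on X has slope ρ·σ_Y/σ_X and passes through (μ_X, μ_Y).
E[Y | X=-0.79] = 4.21 + (-0.70)·(2.06/2.08)·(-0.79 − (-4.05)) = 4.21 + (-0.69327)·(3.26) = 1.9499.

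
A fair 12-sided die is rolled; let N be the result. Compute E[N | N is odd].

6

Given N is odd, N is equally likely to be any of {1, 3, 5, 7, 9, 11}.
E[N | N is odd] = (1 + 3 + 5 + 7 + 9 + 11) / 6 = 6.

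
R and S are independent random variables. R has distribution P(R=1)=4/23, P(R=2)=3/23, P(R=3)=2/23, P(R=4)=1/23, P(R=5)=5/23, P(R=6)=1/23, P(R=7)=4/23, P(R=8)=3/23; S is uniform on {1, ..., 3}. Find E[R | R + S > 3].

295/58

P(R + S > 3) = 58/69.
Summing R·P(x,y) over outcomes with R + S > 3 gives 295/69.
E[R | R + S > 3] = (295/69) / (58/69) = 295/58.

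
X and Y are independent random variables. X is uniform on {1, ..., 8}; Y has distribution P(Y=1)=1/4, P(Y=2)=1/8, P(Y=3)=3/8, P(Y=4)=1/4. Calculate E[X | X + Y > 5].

P(X + Y > 5) = 45/64.
Summing X·P(x,y) over outcomes with X + Y > 5 gives 251/64.
E[X | X + Y > 5] = (251/64) / (45/64) = 251/45.

251/45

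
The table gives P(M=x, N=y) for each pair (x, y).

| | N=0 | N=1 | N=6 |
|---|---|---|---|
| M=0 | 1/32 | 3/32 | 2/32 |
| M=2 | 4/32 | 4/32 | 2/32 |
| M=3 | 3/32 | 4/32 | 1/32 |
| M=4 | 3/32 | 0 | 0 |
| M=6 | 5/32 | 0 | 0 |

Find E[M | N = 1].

20/11

P(N = 1) = 11/32.
Σ M·P over the event = 0·(3/32) + 2·(4/32) + 3·(4/32) = 5/8.
E[M | N = 1] = (5/8) / (11/32) = 20/11.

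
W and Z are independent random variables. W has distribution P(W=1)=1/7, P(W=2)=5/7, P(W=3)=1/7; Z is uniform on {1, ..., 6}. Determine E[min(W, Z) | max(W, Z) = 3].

17/9

P(max(W, Z) = 3) = 3/14.
Summing min(W,Z)·P(x,y) over outcomes with max(W, Z) = 3 gives 17/42.
E[min(W, Z) | max(W, Z) = 3] = (17/42) / (3/14) = 17/9.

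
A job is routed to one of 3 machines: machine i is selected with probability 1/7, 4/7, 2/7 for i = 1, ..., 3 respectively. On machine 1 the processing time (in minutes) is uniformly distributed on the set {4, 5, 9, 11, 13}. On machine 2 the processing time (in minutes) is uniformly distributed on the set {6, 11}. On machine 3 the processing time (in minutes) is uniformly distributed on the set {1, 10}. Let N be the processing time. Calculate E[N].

E[N | machine 1] = (4+5+9+11+13)/5 = 42/5.
E[N | machine 2] = (6+11)/2 = 17/2.
E[N | machine 3] = (1+10)/2 = 11/2.
By the law of total expectation,
E[N] = (1/7)·(42/5) + (4/7)·(17/2) + (2/7)·(11/2) = 267/35.

267/35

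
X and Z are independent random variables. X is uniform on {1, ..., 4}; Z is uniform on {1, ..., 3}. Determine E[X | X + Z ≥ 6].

11/3

Outcomes with X + Z ≥ 6: (3,3), (4,2), (4,3), each with probability 1/12.
E[X | X + Z ≥ 6] = (3 + 4 + 4) / 3 = 11/3.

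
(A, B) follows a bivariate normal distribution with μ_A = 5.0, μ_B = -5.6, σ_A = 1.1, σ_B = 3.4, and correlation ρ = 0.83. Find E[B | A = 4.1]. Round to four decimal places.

-7.9089

For a bivariate normal, E[B | A=x] = μ_B + ρ·(σ_B/σ_A)·(x − μ_A).
E[B | A=4.1] = -5.6 + (0.83)·(3.4/1.1)·(4.1 − (5.0)) = -5.6 + (2.56545)·(-0.9) = -7.9089.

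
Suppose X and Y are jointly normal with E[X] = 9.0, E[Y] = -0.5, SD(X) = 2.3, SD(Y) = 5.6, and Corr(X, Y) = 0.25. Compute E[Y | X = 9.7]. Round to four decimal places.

-0.0739

For a bivariate normal, E[Y | X=x] = μ_Y + ρ·(σ_Y/σ_X)·(x − μ_X).
E[Y | X=9.7] = -0.5 + (0.25)·(5.6/2.3)·(9.7 − (9.0)) = -0.5 + (0.6087)·(0.7) = -0.0739.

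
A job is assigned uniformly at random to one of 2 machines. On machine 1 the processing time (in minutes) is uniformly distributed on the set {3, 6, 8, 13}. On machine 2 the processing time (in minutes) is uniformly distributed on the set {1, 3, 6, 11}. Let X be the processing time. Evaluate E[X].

E[X | machine 1] = (3+6+8+13)/4 = 15/2.
E[X | machine 2] = (1+3+6+11)/4 = 21/4.
E[X] = (1/2)·(15/2) + (1/2)·(21/4) = 51/8.

51/8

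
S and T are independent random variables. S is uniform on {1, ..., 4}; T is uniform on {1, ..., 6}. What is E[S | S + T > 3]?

P(S + T > 3) = 7/8.
Summing S·P(x,y) over outcomes with S + T > 3 gives 7/3.
E[S | S + T > 3] = (7/3) / (7/8) = 8/3.

8/3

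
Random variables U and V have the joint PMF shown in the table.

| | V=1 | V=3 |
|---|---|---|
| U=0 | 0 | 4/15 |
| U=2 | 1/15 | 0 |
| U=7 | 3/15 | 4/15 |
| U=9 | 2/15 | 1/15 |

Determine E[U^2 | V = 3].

277/9

P(V = 3) = 3/5.
Σ U^2·P over the event = 0·(4/15) + 49·(4/15) + 81·(1/15) = 277/15.
E[U^2 | V = 3] = (277/15) / (3/5) = 277/9.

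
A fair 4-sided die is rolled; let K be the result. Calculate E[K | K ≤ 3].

Given K ≤ 3, K is equally likely to be any of {1, 2, 3}.
E[K | K ≤ 3] = (1 + 2 + 3) / 3 = 2.

2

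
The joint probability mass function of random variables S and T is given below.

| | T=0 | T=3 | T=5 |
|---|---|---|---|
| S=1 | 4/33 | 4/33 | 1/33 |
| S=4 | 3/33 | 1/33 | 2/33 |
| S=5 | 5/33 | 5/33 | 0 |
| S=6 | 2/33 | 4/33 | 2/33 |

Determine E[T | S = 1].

17/9

P(S = 1) = 3/11.
Summing T·P(S=x,T=y) over the conditioning event gives 17/33.
E[T | S = 1] = (17/33) / (3/11) = 17/9.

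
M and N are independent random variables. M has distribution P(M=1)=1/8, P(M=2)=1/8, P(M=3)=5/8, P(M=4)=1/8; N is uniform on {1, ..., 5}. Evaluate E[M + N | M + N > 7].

57/7

P(M + N > 7) = 7/40.
Summing (M+N)·P(x,y) over outcomes with M + N > 7 gives 57/40.
E[M + N | M + N > 7] = (57/40) / (7/40) = 57/7.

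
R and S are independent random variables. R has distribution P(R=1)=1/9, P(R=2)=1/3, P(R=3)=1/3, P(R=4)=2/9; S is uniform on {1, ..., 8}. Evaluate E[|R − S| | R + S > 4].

P(R + S > 4) = 5/6.
Summing |R−S|·P(x,y) over outcomes with R + S > 4 gives 7/3.
E[|R − S| | R + S > 4] = (7/3) / (5/6) = 14/5.

14/5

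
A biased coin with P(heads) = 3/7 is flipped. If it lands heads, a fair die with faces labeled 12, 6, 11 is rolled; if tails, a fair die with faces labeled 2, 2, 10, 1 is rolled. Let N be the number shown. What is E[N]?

E[N | heads] = (12+6+11)/3 = 29/3.
E[N | tails] = (2+2+10+1)/4 = 15/4.
E[N] = (3/7)·(29/3) + (4/7)·(15/4) = 44/7.

44/7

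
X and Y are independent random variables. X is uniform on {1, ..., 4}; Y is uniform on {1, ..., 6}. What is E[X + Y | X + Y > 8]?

28/3

Outcomes with X + Y > 8: (3,6), (4,5), (4,6), each with probability 1/24.
E[X + Y | X + Y > 8] = (9 + 9 + 10) / 3 = 28/3.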